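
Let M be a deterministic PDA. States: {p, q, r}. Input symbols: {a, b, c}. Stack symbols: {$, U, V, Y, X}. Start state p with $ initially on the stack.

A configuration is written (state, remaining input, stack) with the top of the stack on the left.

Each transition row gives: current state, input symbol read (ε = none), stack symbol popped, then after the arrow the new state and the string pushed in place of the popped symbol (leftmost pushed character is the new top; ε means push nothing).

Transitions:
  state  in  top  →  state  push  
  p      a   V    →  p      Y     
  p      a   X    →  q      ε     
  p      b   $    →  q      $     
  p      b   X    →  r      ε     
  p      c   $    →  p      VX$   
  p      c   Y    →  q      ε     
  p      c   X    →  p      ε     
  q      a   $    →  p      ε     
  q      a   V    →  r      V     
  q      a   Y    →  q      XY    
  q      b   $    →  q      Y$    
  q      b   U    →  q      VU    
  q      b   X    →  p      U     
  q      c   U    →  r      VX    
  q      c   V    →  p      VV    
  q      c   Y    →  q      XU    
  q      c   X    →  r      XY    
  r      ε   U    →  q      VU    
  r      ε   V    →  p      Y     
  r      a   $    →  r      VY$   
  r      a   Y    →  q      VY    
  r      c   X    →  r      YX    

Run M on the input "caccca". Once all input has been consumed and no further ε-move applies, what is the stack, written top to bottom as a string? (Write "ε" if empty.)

VYXY$

(p, caccca, $) ⊢ (p, accca, VX$) ⊢ (p, ccca, YX$) ⊢ (q, cca, X$) ⊢ (r, ca, XY$) ⊢ (r, a, YXY$) ⊢ (q, ε, VYXY$)
All input consumed in state q with stack VYXY$.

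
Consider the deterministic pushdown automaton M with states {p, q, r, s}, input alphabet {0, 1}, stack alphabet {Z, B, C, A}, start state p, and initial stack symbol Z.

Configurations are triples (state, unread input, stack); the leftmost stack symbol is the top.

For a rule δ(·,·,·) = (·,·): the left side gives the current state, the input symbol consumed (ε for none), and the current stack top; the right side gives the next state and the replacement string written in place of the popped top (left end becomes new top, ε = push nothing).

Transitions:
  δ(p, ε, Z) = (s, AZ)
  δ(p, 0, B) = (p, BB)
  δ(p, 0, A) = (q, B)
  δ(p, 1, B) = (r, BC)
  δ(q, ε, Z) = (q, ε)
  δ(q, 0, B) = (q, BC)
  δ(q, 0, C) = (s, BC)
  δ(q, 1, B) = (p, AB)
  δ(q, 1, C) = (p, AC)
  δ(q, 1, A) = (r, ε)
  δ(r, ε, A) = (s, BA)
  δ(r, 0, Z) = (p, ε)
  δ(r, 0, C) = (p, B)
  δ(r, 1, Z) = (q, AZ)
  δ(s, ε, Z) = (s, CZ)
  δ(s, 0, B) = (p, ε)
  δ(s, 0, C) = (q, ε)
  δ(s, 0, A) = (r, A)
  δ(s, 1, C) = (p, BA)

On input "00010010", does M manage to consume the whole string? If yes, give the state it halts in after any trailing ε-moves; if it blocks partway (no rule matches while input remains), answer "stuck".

(p, 00010010, Z) ⊢ (s, 00010010, AZ) ⊢ (r, 0010010, AZ) ⊢ (s, 0010010, BAZ) ⊢ (p, 010010, AZ) ⊢ (q, 10010, BZ) ⊢ (p, 0010, ABZ) ⊢ (q, 010, BBZ) ⊢ (q, 10, BCBZ) ⊢ (p, 0, ABCBZ) ⊢ (q, ε, BBCBZ)
All input consumed; M is in state q.

q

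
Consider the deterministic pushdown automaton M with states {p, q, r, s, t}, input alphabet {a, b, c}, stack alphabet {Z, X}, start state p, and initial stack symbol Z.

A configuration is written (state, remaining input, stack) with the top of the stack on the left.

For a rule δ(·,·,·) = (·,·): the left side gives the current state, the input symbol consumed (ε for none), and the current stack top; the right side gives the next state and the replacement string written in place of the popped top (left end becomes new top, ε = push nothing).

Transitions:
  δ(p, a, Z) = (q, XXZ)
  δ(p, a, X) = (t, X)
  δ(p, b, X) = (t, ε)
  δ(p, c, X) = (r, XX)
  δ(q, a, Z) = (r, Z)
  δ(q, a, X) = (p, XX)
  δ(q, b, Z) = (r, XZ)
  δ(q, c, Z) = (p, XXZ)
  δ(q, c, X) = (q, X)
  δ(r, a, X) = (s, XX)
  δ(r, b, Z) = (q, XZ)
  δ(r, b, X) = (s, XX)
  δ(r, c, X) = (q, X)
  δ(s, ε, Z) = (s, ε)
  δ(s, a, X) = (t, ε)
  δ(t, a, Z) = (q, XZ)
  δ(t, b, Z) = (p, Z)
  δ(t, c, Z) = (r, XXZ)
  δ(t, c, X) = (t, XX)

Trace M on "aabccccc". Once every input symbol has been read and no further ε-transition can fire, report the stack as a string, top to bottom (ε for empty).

(p, aabccccc, Z)
  read a, top Z: go to q, push XXZ → (q, abccccc, XXZ)
  read a, top X: go to p, push XX → (p, bccccc, XXXZ)
  read b, top X: go to t, push ε → (t, ccccc, XXZ)
  read c, top X: go to t, push XX → (t, cccc, XXXZ)
  read c, top X: go to t, push XX → (t, ccc, XXXXZ)
  read c, top X: go to t, push XX → (t, cc, XXXXXZ)
  read c, top X: go to t, push XX → (t, c, XXXXXXZ)
  read c, top X: go to t, push XX → (t, ε, XXXXXXXZ)
All input consumed in state t with stack XXXXXXXZ.

XXXXXXXZ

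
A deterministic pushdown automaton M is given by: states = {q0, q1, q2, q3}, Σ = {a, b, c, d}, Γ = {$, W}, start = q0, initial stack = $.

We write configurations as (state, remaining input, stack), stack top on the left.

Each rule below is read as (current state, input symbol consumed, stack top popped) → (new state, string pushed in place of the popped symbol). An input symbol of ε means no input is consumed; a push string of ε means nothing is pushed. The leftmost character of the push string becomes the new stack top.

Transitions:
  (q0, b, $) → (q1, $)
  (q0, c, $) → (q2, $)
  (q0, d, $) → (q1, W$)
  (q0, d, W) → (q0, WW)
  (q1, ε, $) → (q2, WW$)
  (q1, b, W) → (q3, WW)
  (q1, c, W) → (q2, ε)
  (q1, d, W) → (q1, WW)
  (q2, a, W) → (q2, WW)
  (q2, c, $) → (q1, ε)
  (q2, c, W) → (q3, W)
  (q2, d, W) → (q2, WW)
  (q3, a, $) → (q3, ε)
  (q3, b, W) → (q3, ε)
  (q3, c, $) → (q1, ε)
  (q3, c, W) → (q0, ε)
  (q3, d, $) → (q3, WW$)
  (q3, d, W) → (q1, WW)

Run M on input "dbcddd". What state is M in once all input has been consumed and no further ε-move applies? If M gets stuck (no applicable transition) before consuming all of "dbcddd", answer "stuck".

(q0, dbcddd, $)
  read d, top $: go to q1, push W$ → (q1, bcddd, W$)
  read b, top W: go to q3, push WW → (q3, cddd, WW$)
  read c, top W: go to q0, push ε → (q0, ddd, W$)
  read d, top W: go to q0, push WW → (q0, dd, WW$)
  read d, top W: go to q0, push WW → (q0, d, WWW$)
  read d, top W: go to q0, push WW → (q0, ε, WWWW$)
All input consumed; M is in state q0.

q0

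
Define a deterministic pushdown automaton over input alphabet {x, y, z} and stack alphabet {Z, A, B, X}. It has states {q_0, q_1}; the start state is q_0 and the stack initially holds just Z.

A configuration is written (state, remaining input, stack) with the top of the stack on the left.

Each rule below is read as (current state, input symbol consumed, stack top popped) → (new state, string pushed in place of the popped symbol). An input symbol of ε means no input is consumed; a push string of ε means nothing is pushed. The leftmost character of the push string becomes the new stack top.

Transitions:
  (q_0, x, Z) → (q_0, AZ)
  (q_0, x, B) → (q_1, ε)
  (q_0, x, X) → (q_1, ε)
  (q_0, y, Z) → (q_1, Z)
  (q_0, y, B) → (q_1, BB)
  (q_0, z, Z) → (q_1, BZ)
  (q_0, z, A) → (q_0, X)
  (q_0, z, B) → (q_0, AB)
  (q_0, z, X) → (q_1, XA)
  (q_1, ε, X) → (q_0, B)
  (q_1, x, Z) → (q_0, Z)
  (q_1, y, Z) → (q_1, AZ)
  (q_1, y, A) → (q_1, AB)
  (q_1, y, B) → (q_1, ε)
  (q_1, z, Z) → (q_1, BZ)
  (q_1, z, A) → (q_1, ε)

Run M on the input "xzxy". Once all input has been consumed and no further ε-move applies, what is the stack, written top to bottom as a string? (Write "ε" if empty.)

AZ

(q_0, xzxy, Z) ⊢ (q_0, zxy, AZ) ⊢ (q_0, xy, XZ) ⊢ (q_1, y, Z) ⊢ (q_1, ε, AZ)
All input consumed in state q_1 with stack AZ.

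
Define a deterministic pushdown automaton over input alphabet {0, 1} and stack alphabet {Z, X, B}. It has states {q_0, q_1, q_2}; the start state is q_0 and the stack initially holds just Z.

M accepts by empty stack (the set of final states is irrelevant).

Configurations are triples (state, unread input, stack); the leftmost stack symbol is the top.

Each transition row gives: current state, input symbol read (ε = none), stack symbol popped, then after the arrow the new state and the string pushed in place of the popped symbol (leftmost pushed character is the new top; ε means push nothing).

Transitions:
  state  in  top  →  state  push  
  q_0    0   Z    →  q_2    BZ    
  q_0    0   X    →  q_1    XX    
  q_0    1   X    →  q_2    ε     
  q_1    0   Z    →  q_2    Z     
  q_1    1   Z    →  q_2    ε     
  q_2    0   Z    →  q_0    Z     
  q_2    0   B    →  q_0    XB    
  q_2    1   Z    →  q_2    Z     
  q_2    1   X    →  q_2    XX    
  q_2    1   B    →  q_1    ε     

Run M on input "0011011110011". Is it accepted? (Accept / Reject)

(q_0, 0011011110011, Z)
  read 0, top Z: go to q_2, push BZ → (q_2, 011011110011, BZ)
  read 0, top B: go to q_0, push XB → (q_0, 11011110011, XBZ)
  read 1, top X: go to q_2, push ε → (q_2, 1011110011, BZ)
  read 1, top B: go to q_1, push ε → (q_1, 011110011, Z)
  read 0, top Z: go to q_2, push Z → (q_2, 11110011, Z)
  read 1, top Z: go to q_2, push Z → (q_2, 1110011, Z)
  read 1, top Z: go to q_2, push Z → (q_2, 110011, Z)
  read 1, top Z: go to q_2, push Z → (q_2, 10011, Z)
  read 1, top Z: go to q_2, push Z → (q_2, 0011, Z)
  read 0, top Z: go to q_0, push Z → (q_0, 011, Z)
  read 0, top Z: go to q_2, push BZ → (q_2, 11, BZ)
  read 1, top B: go to q_1, push ε → (q_1, 1, Z)
  read 1, top Z: go to q_2, push ε → (q_2, ε, ε)
All input consumed and the stack is empty.

Accept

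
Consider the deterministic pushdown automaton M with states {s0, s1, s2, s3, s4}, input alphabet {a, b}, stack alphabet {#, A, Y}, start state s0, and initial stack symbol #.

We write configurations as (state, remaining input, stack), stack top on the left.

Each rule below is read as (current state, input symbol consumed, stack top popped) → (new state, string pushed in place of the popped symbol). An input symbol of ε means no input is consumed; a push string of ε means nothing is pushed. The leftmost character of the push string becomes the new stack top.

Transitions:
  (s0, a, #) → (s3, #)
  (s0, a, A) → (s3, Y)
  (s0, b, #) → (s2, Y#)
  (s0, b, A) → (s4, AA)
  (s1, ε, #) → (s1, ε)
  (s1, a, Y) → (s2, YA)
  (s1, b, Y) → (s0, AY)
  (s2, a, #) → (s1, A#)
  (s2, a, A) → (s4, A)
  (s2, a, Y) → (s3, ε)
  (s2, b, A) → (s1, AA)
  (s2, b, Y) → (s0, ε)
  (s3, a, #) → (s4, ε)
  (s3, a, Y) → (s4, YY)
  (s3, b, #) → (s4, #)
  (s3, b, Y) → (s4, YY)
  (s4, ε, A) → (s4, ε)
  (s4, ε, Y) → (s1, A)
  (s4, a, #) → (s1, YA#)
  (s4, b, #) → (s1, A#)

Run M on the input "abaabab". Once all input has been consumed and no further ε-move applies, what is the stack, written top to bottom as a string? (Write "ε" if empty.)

(s0, abaabab, #)
  read a, top #: go to s3, push # → (s3, baabab, #)
  read b, top #: go to s4, push # → (s4, aabab, #)
  read a, top #: go to s1, push YA# → (s1, abab, YA#)
  read a, top Y: go to s2, push YA → (s2, bab, YAA#)
  read b, top Y: go to s0, push ε → (s0, ab, AA#)
  read a, top A: go to s3, push Y → (s3, b, YA#)
  read b, top Y: go to s4, push YY → (s4, ε, YYA#)
  ε-move, top Y: go to s1, push A → (s1, ε, AYA#)
All input consumed in state s1 with stack AYA#.

AYA#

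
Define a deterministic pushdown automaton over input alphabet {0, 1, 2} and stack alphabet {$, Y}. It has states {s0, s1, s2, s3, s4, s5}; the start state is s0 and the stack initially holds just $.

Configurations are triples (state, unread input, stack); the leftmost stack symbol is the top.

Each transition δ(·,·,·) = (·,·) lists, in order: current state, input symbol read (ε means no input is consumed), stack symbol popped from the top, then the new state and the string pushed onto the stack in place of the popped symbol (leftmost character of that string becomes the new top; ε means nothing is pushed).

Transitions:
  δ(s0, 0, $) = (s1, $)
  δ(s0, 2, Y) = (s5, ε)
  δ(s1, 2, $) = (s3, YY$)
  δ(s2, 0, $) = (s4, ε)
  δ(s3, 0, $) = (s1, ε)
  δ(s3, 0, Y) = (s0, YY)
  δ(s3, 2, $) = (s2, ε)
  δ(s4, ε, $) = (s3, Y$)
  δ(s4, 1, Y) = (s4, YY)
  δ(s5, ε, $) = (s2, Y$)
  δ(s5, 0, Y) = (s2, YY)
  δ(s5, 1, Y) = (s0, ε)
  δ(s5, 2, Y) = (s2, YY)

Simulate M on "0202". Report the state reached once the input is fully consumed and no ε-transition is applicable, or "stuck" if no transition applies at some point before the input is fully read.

(s0, 0202, $)
  read 0, top $: go to s1, push $ → (s1, 202, $)
  read 2, top $: go to s3, push YY$ → (s3, 02, YY$)
  read 0, top Y: go to s0, push YY → (s0, 2, YYY$)
  read 2, top Y: go to s5, push ε → (s5, ε, YY$)
All input consumed; M is in state s5.

s5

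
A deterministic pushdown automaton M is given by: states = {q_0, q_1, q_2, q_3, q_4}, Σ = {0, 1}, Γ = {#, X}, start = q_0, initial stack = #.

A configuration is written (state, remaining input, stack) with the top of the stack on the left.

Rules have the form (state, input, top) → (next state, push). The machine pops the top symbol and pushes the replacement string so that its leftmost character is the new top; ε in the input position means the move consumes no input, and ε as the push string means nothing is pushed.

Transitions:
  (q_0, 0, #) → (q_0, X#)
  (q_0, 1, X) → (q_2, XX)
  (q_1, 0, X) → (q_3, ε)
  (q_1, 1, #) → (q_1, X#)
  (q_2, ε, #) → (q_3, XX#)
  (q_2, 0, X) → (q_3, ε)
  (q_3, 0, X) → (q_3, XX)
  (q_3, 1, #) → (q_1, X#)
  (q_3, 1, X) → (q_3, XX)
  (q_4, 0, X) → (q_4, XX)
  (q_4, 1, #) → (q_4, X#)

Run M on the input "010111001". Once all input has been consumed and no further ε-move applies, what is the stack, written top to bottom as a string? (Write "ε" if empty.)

XXXXXXX#

(q_0, 010111001, #)
  read 0, top #: go to q_0, push X# → (q_0, 10111001, X#)
  read 1, top X: go to q_2, push XX → (q_2, 0111001, XX#)
  read 0, top X: go to q_3, push ε → (q_3, 111001, X#)
  read 1, top X: go to q_3, push XX → (q_3, 11001, XX#)
  read 1, top X: go to q_3, push XX → (q_3, 1001, XXX#)
  read 1, top X: go to q_3, push XX → (q_3, 001, XXXX#)
  read 0, top X: go to q_3, push XX → (q_3, 01, XXXXX#)
  read 0, top X: go to q_3, push XX → (q_3, 1, XXXXXX#)
  read 1, top X: go to q_3, push XX → (q_3, ε, XXXXXXX#)
All input consumed in state q_3 with stack XXXXXXX#.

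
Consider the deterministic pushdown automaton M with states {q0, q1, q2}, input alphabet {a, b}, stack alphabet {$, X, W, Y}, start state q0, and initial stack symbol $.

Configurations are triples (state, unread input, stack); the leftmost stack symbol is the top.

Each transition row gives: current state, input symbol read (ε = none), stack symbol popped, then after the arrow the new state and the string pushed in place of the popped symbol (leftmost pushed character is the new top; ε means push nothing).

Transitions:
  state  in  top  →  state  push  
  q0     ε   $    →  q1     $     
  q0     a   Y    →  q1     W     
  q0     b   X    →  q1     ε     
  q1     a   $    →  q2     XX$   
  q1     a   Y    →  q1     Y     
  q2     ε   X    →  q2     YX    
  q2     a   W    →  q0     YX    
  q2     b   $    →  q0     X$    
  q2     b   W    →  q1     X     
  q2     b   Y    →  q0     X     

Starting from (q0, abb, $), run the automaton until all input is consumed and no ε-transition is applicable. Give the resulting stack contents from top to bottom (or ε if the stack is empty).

(q0, abb, $)
  ε-move, top $: go to q1, push $ → (q1, abb, $)
  read a, top $: go to q2, push XX$ → (q2, bb, XX$)
  ε-move, top X: go to q2, push YX → (q2, bb, YXX$)
  read b, top Y: go to q0, push X → (q0, b, XXX$)
  read b, top X: go to q1, push ε → (q1, ε, XX$)
All input consumed in state q1 with stack XX$.

XX$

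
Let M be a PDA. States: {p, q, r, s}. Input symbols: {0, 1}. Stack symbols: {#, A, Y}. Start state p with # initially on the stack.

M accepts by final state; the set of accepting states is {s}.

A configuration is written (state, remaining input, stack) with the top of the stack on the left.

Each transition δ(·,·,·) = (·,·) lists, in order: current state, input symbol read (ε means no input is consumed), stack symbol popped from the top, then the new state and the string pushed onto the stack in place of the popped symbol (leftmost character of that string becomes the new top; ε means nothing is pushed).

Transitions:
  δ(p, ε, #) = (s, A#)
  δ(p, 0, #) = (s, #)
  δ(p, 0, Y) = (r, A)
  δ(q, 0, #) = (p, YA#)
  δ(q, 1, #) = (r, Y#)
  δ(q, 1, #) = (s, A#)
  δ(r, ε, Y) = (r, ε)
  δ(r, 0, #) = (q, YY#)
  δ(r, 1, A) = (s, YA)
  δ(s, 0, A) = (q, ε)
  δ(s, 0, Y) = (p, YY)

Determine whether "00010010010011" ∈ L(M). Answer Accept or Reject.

Reject

No computation consumes all input and reaches a final state.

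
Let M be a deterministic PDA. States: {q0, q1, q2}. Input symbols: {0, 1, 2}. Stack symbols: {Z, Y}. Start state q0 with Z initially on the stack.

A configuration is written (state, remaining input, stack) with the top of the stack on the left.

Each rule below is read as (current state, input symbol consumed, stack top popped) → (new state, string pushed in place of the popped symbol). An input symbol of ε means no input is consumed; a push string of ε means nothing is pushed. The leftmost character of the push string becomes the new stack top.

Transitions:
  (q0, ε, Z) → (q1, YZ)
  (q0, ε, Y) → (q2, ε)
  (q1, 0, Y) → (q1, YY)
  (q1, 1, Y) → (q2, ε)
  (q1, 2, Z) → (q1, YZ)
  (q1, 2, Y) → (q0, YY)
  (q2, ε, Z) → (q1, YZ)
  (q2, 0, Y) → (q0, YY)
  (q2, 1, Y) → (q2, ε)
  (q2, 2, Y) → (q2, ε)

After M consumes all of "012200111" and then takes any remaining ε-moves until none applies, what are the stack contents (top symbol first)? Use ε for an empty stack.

(q0, 012200111, Z) ⊢ (q1, 012200111, YZ) ⊢ (q1, 12200111, YYZ) ⊢ (q2, 2200111, YZ) ⊢ (q2, 200111, Z) ⊢ (q1, 200111, YZ) ⊢ (q0, 00111, YYZ) ⊢ (q2, 00111, YZ) ⊢ (q0, 0111, YYZ) ⊢ (q2, 0111, YZ) ⊢ (q0, 111, YYZ) ⊢ (q2, 111, YZ) ⊢ (q2, 11, Z) ⊢ (q1, 11, YZ) ⊢ (q2, 1, Z) ⊢ (q1, 1, YZ) ⊢ (q2, ε, Z) ⊢ (q1, ε, YZ)
All input consumed in state q1 with stack YZ.

YZ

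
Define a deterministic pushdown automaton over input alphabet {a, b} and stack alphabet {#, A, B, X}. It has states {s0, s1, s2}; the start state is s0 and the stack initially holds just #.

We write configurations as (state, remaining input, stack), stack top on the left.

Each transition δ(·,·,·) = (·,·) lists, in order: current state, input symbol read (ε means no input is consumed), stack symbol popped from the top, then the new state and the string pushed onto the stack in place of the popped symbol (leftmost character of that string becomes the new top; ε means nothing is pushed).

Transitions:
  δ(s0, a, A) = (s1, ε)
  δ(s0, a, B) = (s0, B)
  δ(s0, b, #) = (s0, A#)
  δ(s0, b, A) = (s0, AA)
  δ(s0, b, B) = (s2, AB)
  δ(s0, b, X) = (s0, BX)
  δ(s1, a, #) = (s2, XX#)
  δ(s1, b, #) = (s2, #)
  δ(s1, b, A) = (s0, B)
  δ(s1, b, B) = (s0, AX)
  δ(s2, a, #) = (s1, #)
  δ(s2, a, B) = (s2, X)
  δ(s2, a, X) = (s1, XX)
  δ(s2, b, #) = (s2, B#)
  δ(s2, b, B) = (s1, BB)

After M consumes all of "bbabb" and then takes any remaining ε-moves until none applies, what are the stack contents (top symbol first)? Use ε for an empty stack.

(s0, bbabb, #)
  read b, top #: go to s0, push A# → (s0, babb, A#)
  read b, top A: go to s0, push AA → (s0, abb, AA#)
  read a, top A: go to s1, push ε → (s1, bb, A#)
  read b, top A: go to s0, push B → (s0, b, B#)
  read b, top B: go to s2, push AB → (s2, ε, AB#)
All input consumed in state s2 with stack AB#.

AB#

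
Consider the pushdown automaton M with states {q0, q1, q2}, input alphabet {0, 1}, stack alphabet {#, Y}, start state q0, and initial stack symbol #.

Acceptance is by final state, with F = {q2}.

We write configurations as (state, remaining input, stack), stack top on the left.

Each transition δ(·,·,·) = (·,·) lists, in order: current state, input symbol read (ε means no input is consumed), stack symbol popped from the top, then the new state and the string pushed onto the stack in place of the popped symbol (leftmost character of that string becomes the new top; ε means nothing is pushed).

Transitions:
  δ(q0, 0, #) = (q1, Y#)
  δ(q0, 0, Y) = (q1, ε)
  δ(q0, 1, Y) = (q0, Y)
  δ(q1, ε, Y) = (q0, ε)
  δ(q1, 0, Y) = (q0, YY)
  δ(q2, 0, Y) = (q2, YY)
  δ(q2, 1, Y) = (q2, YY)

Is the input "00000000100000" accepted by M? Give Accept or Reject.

Reject

No computation consumes all input and reaches a final state.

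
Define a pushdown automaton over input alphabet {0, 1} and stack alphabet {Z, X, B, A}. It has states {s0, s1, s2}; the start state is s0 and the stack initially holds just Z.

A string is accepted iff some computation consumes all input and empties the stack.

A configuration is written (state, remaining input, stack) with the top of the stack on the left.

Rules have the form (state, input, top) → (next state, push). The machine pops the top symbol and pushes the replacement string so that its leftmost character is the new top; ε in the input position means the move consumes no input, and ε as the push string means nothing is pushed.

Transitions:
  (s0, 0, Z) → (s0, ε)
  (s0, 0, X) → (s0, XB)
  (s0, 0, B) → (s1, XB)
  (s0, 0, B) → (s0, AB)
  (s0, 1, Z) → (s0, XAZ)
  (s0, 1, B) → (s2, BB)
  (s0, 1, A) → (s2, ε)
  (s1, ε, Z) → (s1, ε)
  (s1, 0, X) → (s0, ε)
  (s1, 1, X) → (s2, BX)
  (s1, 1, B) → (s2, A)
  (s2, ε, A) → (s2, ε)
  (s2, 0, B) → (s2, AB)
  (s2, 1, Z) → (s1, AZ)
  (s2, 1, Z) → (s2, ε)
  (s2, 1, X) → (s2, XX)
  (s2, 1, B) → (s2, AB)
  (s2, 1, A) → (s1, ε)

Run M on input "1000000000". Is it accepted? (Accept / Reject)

No computation consumes all input and empties the stack.

Reject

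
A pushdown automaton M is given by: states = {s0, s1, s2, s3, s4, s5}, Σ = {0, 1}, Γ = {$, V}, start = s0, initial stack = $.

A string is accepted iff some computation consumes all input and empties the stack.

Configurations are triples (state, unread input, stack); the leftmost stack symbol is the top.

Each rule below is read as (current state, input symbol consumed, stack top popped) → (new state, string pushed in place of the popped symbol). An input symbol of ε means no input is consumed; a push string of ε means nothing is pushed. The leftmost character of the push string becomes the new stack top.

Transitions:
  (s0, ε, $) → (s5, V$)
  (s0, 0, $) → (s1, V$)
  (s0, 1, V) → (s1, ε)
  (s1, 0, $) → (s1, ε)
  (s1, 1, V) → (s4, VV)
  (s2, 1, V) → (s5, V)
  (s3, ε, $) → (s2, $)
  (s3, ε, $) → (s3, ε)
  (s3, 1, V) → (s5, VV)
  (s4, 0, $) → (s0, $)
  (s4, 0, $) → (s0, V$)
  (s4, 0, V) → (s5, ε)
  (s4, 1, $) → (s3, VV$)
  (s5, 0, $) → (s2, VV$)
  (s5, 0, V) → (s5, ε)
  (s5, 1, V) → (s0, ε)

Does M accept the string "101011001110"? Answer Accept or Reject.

One accepting computation: (s0, 101011001110, $) ⊢ (s5, 101011001110, V$) ⊢ (s0, 01011001110, $) ⊢ (s1, 1011001110, V$) ⊢ (s4, 011001110, VV$) ⊢ (s5, 11001110, V$) ⊢ (s0, 1001110, $) ⊢ (s5, 1001110, V$) ⊢ (s0, 001110, $) ⊢ (s5, 001110, V$) ⊢ (s5, 01110, $) ⊢ (s2, 1110, VV$) ⊢ (s5, 110, VV$) ⊢ (s0, 10, V$) ⊢ (s1, 0, $) ⊢ (s1, ε, ε)
All input consumed and the stack is empty.

Accept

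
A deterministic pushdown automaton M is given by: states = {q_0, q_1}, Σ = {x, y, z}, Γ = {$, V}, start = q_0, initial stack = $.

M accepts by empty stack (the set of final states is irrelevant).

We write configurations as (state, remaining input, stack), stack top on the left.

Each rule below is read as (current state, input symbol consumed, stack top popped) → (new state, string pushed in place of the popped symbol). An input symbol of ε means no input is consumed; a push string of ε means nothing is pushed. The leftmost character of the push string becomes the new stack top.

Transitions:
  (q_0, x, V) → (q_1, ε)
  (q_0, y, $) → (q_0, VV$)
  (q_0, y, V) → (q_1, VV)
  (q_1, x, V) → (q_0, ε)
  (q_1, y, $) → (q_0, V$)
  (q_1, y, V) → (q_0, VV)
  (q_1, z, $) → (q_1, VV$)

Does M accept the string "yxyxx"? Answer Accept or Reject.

(q_0, yxyxx, $) ⊢ (q_0, xyxx, VV$) ⊢ (q_1, yxx, V$) ⊢ (q_0, xx, VV$) ⊢ (q_1, x, V$) ⊢ (q_0, ε, $)
All input consumed; stack is $, not empty, and no further ε-move applies.

Reject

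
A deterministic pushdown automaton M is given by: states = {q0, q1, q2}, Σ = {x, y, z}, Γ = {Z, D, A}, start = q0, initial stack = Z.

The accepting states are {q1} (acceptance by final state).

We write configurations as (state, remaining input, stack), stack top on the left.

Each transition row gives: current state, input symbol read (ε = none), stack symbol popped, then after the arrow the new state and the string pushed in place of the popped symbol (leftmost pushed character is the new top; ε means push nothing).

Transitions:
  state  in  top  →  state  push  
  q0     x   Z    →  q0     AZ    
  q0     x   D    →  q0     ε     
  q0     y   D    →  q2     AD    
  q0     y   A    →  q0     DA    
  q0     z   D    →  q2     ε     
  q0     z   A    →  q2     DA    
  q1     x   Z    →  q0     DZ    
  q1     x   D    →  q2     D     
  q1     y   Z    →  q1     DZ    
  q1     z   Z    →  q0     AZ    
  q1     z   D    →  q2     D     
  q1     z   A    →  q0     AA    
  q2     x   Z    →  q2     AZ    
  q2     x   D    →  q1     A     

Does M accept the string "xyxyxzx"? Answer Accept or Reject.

(q0, xyxyxzx, Z)
  read x, top Z: go to q0, push AZ → (q0, yxyxzx, AZ)
  read y, top A: go to q0, push DA → (q0, xyxzx, DAZ)
  read x, top D: go to q0, push ε → (q0, yxzx, AZ)
  read y, top A: go to q0, push DA → (q0, xzx, DAZ)
  read x, top D: go to q0, push ε → (q0, zx, AZ)
  read z, top A: go to q2, push DA → (q2, x, DAZ)
  read x, top D: go to q1, push A → (q1, ε, AAZ)
All input consumed; state q1 ∈ F.

Accept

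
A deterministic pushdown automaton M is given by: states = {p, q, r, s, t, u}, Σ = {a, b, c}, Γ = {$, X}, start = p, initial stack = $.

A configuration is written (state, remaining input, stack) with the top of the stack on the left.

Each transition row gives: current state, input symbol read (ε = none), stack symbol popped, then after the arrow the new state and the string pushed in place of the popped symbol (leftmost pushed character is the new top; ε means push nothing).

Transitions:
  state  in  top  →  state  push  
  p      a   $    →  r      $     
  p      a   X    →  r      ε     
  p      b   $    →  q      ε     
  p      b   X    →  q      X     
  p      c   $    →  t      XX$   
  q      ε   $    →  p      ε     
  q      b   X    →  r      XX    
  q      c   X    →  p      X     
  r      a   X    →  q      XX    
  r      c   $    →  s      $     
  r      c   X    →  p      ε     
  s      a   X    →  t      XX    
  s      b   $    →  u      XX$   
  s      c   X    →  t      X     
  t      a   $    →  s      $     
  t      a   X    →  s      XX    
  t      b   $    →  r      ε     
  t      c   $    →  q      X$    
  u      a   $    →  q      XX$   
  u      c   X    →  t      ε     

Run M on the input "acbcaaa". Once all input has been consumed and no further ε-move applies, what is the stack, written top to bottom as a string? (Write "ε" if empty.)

(p, acbcaaa, $)
  read a, top $: go to r, push $ → (r, cbcaaa, $)
  read c, top $: go to s, push $ → (s, bcaaa, $)
  read b, top $: go to u, push XX$ → (u, caaa, XX$)
  read c, top X: go to t, push ε → (t, aaa, X$)
  read a, top X: go to s, push XX → (s, aa, XX$)
  read a, top X: go to t, push XX → (t, a, XXX$)
  read a, top X: go to s, push XX → (s, ε, XXXX$)
All input consumed in state s with stack XXXX$.

XXXX$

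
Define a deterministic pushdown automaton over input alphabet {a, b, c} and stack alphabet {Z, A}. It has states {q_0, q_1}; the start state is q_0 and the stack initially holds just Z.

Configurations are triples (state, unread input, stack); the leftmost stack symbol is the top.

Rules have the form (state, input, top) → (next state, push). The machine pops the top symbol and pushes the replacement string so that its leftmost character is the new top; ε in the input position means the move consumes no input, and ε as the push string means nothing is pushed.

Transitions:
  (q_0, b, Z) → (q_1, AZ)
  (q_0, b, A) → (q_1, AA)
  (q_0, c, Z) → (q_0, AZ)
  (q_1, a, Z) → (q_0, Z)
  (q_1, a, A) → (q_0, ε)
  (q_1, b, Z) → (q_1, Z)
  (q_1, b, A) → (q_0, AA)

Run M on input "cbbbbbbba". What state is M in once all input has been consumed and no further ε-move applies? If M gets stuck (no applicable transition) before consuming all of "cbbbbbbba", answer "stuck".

q_0

(q_0, cbbbbbbba, Z)
  read c, top Z: go to q_0, push AZ → (q_0, bbbbbbba, AZ)
  read b, top A: go to q_1, push AA → (q_1, bbbbbba, AAZ)
  read b, top A: go to q_0, push AA → (q_0, bbbbba, AAAZ)
  read b, top A: go to q_1, push AA → (q_1, bbbba, AAAAZ)
  read b, top A: go to q_0, push AA → (q_0, bbba, AAAAAZ)
  read b, top A: go to q_1, push AA → (q_1, bba, AAAAAAZ)
  read b, top A: go to q_0, push AA → (q_0, ba, AAAAAAAZ)
  read b, top A: go to q_1, push AA → (q_1, a, AAAAAAAAZ)
  read a, top A: go to q_0, push ε → (q_0, ε, AAAAAAAZ)
All input consumed; M is in state q_0.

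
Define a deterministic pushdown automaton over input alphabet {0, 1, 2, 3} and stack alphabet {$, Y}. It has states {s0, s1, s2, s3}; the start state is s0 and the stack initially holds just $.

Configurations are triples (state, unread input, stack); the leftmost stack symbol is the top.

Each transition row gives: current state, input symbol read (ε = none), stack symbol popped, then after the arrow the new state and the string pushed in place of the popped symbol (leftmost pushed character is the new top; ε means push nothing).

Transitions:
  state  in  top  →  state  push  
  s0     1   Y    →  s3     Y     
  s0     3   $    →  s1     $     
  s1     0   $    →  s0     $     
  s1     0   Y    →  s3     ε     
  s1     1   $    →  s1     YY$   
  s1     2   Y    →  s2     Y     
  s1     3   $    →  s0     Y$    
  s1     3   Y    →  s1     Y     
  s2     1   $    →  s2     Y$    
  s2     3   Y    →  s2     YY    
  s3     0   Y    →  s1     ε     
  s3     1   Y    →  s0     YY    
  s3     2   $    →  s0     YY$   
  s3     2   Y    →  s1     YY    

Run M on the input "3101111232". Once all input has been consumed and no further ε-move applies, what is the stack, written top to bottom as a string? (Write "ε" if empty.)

(s0, 3101111232, $)
  read 3, top $: go to s1, push $ → (s1, 101111232, $)
  read 1, top $: go to s1, push YY$ → (s1, 01111232, YY$)
  read 0, top Y: go to s3, push ε → (s3, 1111232, Y$)
  read 1, top Y: go to s0, push YY → (s0, 111232, YY$)
  read 1, top Y: go to s3, push Y → (s3, 11232, YY$)
  read 1, top Y: go to s0, push YY → (s0, 1232, YYY$)
  read 1, top Y: go to s3, push Y → (s3, 232, YYY$)
  read 2, top Y: go to s1, push YY → (s1, 32, YYYY$)
  read 3, top Y: go to s1, push Y → (s1, 2, YYYY$)
  read 2, top Y: go to s2, push Y → (s2, ε, YYYY$)
All input consumed in state s2 with stack YYYY$.

YYYY$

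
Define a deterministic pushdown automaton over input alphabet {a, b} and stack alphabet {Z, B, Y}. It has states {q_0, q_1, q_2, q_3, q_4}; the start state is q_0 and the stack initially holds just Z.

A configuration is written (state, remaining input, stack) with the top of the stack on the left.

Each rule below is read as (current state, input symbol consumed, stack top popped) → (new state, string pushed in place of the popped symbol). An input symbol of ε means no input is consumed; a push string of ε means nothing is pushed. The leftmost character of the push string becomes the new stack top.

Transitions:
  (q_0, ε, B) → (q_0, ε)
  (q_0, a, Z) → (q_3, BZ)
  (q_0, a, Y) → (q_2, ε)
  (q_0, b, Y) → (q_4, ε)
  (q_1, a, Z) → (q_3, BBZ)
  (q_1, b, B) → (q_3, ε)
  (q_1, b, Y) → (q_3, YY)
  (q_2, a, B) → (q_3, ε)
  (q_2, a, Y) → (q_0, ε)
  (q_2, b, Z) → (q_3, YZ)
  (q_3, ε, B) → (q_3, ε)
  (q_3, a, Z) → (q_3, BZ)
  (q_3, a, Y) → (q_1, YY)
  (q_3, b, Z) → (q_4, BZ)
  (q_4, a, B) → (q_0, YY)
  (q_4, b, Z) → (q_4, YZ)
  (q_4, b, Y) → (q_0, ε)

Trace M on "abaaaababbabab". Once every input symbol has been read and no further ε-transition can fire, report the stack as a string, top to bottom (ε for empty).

YZ

(q_0, abaaaababbabab, Z) ⊢ (q_3, baaaababbabab, BZ) ⊢ (q_3, baaaababbabab, Z) ⊢ (q_4, aaaababbabab, BZ) ⊢ (q_0, aaababbabab, YYZ) ⊢ (q_2, aababbabab, YZ) ⊢ (q_0, ababbabab, Z) ⊢ (q_3, babbabab, BZ) ⊢ (q_3, babbabab, Z) ⊢ (q_4, abbabab, BZ) ⊢ (q_0, bbabab, YYZ) ⊢ (q_4, babab, YZ) ⊢ (q_0, abab, Z) ⊢ (q_3, bab, BZ) ⊢ (q_3, bab, Z) ⊢ (q_4, ab, BZ) ⊢ (q_0, b, YYZ) ⊢ (q_4, ε, YZ)
All input consumed in state q_4 with stack YZ.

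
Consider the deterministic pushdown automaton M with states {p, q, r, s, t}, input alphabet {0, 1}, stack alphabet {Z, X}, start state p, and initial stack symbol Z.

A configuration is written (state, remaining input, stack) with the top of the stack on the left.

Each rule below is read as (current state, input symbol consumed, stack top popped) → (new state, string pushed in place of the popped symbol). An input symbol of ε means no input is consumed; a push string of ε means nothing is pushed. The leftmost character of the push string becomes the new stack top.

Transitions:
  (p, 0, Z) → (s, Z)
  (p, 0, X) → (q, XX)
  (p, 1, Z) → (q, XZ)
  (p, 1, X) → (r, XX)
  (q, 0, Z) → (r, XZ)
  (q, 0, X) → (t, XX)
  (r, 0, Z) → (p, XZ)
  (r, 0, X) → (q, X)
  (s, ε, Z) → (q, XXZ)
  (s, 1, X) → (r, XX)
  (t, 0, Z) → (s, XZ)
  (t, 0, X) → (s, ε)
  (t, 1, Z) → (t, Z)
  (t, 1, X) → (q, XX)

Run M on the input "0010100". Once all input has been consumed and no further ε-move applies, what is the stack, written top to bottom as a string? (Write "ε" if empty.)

(p, 0010100, Z) ⊢ (s, 010100, Z) ⊢ (q, 010100, XXZ) ⊢ (t, 10100, XXXZ) ⊢ (q, 0100, XXXXZ) ⊢ (t, 100, XXXXXZ) ⊢ (q, 00, XXXXXXZ) ⊢ (t, 0, XXXXXXXZ) ⊢ (s, ε, XXXXXXZ)
All input consumed in state s with stack XXXXXXZ.

XXXXXXZ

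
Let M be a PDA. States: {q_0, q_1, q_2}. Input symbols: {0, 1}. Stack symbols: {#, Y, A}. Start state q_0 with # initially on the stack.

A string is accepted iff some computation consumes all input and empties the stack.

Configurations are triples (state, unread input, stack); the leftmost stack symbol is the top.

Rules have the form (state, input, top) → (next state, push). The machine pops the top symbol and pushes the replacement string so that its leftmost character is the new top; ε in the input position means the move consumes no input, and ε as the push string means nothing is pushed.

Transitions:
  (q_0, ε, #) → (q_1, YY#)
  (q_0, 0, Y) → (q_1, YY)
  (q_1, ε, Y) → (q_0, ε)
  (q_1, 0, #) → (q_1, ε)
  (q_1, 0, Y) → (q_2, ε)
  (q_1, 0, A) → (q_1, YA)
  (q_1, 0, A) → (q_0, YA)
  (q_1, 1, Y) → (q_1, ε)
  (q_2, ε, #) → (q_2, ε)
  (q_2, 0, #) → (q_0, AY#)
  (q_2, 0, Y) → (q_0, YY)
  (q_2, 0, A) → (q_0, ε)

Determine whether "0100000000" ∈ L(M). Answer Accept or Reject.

No computation consumes all input and empties the stack.

Reject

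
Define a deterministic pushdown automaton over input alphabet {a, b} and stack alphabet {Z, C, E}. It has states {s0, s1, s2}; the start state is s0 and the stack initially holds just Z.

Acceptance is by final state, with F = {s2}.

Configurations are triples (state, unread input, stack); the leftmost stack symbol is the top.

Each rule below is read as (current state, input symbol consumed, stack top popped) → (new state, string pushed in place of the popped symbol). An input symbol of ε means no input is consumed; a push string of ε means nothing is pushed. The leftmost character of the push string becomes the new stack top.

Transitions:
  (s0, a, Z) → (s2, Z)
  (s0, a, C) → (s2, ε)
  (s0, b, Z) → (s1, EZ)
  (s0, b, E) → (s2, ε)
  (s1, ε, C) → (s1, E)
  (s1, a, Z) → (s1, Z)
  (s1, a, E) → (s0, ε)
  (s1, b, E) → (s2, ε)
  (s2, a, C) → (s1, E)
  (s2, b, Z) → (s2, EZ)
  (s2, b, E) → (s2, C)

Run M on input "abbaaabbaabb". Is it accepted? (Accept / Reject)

(s0, abbaaabbaabb, Z) ⊢ (s2, bbaaabbaabb, Z) ⊢ (s2, baaabbaabb, EZ) ⊢ (s2, aaabbaabb, CZ) ⊢ (s1, aabbaabb, EZ) ⊢ (s0, abbaabb, Z) ⊢ (s2, bbaabb, Z) ⊢ (s2, baabb, EZ) ⊢ (s2, aabb, CZ) ⊢ (s1, abb, EZ) ⊢ (s0, bb, Z) ⊢ (s1, b, EZ) ⊢ (s2, ε, Z)
All input consumed; state s2 ∈ F.

Accept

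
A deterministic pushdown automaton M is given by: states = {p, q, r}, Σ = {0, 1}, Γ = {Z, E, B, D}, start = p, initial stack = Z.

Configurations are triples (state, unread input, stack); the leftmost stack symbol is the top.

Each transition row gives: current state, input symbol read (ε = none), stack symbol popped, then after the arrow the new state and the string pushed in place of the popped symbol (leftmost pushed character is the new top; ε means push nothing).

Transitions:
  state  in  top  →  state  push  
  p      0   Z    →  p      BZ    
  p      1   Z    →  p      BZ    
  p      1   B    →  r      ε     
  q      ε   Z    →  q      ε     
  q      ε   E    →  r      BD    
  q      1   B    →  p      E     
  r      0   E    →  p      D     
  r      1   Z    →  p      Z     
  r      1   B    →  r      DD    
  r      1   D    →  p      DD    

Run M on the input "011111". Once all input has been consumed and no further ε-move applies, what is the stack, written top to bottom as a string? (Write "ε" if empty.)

Z

(p, 011111, Z) ⊢ (p, 11111, BZ) ⊢ (r, 1111, Z) ⊢ (p, 111, Z) ⊢ (p, 11, BZ) ⊢ (r, 1, Z) ⊢ (p, ε, Z)
All input consumed in state p with stack Z.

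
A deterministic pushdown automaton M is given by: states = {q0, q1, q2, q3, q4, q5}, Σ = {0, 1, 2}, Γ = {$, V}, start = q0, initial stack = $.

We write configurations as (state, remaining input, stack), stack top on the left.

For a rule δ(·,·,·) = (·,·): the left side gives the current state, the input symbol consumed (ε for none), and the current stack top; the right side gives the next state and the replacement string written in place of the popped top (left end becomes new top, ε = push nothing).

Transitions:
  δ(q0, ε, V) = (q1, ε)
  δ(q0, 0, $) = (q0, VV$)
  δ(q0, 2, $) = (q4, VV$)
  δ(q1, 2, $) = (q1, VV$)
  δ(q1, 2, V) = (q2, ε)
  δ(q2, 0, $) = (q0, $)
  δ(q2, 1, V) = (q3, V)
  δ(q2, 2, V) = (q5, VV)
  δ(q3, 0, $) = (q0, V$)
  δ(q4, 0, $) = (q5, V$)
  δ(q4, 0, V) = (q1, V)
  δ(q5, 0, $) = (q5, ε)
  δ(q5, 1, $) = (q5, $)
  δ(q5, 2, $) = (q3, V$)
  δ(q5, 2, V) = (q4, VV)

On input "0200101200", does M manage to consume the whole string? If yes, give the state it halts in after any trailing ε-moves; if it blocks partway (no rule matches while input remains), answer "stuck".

(q0, 0200101200, $)
  read 0, top $: go to q0, push VV$ → (q0, 200101200, VV$)
  ε-move, top V: go to q1, push ε → (q1, 200101200, V$)
  read 2, top V: go to q2, push ε → (q2, 00101200, $)
  read 0, top $: go to q0, push $ → (q0, 0101200, $)
  read 0, top $: go to q0, push VV$ → (q0, 101200, VV$)
  ε-move, top V: go to q1, push ε → (q1, 101200, V$)
No transition for (q1, 1, top V); M blocks with input 101200 remaining.

stuck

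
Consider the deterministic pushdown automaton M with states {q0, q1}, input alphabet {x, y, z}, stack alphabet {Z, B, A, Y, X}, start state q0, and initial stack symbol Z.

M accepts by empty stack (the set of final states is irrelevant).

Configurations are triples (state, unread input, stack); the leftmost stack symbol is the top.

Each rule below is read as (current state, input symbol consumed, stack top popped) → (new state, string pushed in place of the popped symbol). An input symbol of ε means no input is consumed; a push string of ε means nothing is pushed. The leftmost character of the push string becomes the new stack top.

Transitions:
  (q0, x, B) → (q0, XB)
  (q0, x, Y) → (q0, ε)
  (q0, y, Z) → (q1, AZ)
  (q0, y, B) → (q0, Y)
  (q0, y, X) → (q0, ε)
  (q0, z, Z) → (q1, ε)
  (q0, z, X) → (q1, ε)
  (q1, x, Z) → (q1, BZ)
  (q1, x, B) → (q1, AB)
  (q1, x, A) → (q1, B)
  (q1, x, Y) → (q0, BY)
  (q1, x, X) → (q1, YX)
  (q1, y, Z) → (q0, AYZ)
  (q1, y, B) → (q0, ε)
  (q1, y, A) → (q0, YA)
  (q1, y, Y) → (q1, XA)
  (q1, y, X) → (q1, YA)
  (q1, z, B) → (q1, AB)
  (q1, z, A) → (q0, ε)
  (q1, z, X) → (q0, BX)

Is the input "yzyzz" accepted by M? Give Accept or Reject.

Accept

(q0, yzyzz, Z)
  read y, top Z: go to q1, push AZ → (q1, zyzz, AZ)
  read z, top A: go to q0, push ε → (q0, yzz, Z)
  read y, top Z: go to q1, push AZ → (q1, zz, AZ)
  read z, top A: go to q0, push ε → (q0, z, Z)
  read z, top Z: go to q1, push ε → (q1, ε, ε)
All input consumed and the stack is empty.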